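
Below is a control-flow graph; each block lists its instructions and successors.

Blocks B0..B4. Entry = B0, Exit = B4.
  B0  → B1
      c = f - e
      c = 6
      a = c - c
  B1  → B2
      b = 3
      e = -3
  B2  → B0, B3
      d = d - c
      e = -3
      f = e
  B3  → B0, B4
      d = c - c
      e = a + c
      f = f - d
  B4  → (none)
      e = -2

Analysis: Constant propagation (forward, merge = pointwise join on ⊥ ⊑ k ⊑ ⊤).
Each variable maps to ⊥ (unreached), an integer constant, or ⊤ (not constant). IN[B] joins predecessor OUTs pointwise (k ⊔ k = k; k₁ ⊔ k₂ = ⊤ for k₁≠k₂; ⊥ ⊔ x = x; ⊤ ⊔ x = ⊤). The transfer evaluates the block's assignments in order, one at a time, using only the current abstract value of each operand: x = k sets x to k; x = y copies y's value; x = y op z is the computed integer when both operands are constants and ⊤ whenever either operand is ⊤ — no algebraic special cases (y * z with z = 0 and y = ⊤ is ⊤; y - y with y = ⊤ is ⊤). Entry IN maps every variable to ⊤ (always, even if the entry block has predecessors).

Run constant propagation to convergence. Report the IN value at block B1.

Answer: {a: 0, b: ⊤, c: 6, d: ⊤, e: ⊤, f: ⊤}

Trace:
Fixpoint table:
  B0:  IN=(all ⊤)  OUT={a:0, c:6; rest ⊤}
  B1:  IN={a:0, c:6; rest ⊤}  OUT={a:0, b:3, c:6, e:-3; rest ⊤}
  B2:  IN={a:0, b:3, c:6, e:-3; rest ⊤}  OUT={a:0, b:3, c:6, e:-3, f:-3; rest ⊤}
  B3:  IN={a:0, b:3, c:6, e:-3, f:-3; rest ⊤}  OUT={a:0, b:3, c:6, d:0, e:6, f:-3; rest ⊤}
  B4:  IN={a:0, b:3, c:6, d:0, e:6, f:-3; rest ⊤}  OUT={a:0, b:3, c:6, d:0, e:-2, f:-3; rest ⊤}

Merge at B1: IN[B1] = OUT[B0] = {a: 0, b: ⊤, c: 6, d: ⊤, e: ⊤, f: ⊤}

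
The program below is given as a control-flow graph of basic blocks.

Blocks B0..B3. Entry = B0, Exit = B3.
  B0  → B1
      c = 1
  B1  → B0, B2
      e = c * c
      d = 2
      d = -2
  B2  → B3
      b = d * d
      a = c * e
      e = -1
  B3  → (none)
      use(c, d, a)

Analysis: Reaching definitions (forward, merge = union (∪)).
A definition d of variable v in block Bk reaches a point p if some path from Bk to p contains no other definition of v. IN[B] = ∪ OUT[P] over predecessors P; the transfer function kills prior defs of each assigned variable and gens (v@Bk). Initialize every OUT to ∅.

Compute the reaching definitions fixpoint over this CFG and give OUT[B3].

Answer: {a@B2, b@B2, c@B0, d@B1, e@B2}

Derivation:
Per-block solution:
  B0:   IN={c@B0, d@B1, e@B1}   OUT={c@B0, d@B1, e@B1}
  B1:   IN={c@B0, d@B1, e@B1}   OUT={c@B0, d@B1, e@B1}
  B2:   IN={c@B0, d@B1, e@B1}   OUT={a@B2, b@B2, c@B0, d@B1, e@B2}
  B3:   IN={a@B2, b@B2, c@B0, d@B1, e@B2}   OUT={a@B2, b@B2, c@B0, d@B1, e@B2}

Merge at B3: IN[B3] = OUT[B2] = {a@B2, b@B2, c@B0, d@B1, e@B2}
Applying B3's transfer function to that IN value gives OUT[B3] (row B3 above).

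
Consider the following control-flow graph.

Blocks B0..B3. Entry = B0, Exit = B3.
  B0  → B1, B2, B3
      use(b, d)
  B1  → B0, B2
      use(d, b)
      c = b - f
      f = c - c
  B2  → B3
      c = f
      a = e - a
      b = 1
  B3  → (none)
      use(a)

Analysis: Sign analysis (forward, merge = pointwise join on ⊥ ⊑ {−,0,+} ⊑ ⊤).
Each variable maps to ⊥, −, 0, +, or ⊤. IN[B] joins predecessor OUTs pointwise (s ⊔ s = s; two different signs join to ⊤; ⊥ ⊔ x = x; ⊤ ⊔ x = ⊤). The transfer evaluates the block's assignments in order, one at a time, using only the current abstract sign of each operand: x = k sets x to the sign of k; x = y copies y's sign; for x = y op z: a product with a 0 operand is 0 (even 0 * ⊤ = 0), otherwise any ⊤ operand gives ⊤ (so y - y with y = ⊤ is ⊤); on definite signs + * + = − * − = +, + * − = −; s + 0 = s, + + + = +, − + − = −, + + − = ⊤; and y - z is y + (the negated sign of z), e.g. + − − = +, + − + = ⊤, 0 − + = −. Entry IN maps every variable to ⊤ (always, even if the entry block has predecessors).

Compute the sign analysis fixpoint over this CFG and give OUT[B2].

Per-block solution:
  B0: | IN=(all ⊤) | OUT=(all ⊤)
  B1: | IN=(all ⊤) | OUT=(all ⊤)
  B2: | IN=(all ⊤) | OUT={b:+; rest ⊤}
  B3: | IN=(all ⊤) | OUT=(all ⊤)

Merge at B2: IN[B2] = OUT[B0] ⊔ OUT[B1] = {a: ⊤, b: ⊤, c: ⊤, d: ⊤, e: ⊤, f: ⊤}
Applying B2's transfer function to that IN value gives OUT[B2] (row B2 above).

Answer: {a: ⊤, b: +, c: ⊤, d: ⊤, e: ⊤, f: ⊤}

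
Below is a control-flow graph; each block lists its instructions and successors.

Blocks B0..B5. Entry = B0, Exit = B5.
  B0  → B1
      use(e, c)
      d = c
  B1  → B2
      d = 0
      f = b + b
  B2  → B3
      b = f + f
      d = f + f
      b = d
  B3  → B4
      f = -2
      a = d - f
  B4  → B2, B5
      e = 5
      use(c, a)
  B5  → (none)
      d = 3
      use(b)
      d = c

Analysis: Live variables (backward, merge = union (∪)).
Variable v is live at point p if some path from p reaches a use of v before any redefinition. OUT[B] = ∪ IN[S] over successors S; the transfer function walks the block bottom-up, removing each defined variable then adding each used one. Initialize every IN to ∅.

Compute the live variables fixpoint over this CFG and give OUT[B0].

Answer: {b, c}

Trace:
Fixpoint table:
  B0: | IN={b, c, e} | OUT={b, c}
  B1: | IN={b, c} | OUT={c, f}
  B2: | IN={c, f} | OUT={b, c, d}
  B3: | IN={b, c, d} | OUT={a, b, c, f}
  B4: | IN={a, b, c, f} | OUT={b, c, f}
  B5: | IN={b, c} | OUT={}

Merge at B0: OUT[B0] = IN[B1] = {b, c}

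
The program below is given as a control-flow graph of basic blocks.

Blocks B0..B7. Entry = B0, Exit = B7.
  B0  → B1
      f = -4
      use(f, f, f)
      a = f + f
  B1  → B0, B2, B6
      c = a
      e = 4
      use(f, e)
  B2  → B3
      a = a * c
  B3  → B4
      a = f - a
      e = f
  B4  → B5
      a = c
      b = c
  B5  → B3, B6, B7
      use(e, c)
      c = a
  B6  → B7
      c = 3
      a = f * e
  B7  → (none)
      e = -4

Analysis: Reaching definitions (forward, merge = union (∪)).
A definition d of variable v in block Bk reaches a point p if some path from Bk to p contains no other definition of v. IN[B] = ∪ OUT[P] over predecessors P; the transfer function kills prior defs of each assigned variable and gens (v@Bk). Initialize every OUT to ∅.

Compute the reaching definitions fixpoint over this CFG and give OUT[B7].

Converged values:
  B0:   IN={a@B0, c@B1, e@B1, f@B0}   OUT={a@B0, c@B1, e@B1, f@B0}
  B1:   IN={a@B0, c@B1, e@B1, f@B0}   OUT={a@B0, c@B1, e@B1, f@B0}
  B2:   IN={a@B0, c@B1, e@B1, f@B0}   OUT={a@B2, c@B1, e@B1, f@B0}
  B3:   IN={a@B2, a@B4, b@B4, c@B1, c@B5, e@B1, e@B3, f@B0}   OUT={a@B3, b@B4, c@B1, c@B5, e@B3, f@B0}
  B4:   IN={a@B3, b@B4, c@B1, c@B5, e@B3, f@B0}   OUT={a@B4, b@B4, c@B1, c@B5, e@B3, f@B0}
  B5:   IN={a@B4, b@B4, c@B1, c@B5, e@B3, f@B0}   OUT={a@B4, b@B4, c@B5, e@B3, f@B0}
  B6:   IN={a@B0, a@B4, b@B4, c@B1, c@B5, e@B1, e@B3, f@B0}   OUT={a@B6, b@B4, c@B6, e@B1, e@B3, f@B0}
  B7:   IN={a@B4, a@B6, b@B4, c@B5, c@B6, e@B1, e@B3, f@B0}   OUT={a@B4, a@B6, b@B4, c@B5, c@B6, e@B7, f@B0}

Merge at B7: IN[B7] = OUT[B5] ⊔ OUT[B6] = {a@B4, a@B6, b@B4, c@B5, c@B6, e@B1, e@B3, f@B0}
Applying B7's transfer function to that IN value gives OUT[B7] (row B7 above).

Answer: {a@B4, a@B6, b@B4, c@B5, c@B6, e@B7, f@B0}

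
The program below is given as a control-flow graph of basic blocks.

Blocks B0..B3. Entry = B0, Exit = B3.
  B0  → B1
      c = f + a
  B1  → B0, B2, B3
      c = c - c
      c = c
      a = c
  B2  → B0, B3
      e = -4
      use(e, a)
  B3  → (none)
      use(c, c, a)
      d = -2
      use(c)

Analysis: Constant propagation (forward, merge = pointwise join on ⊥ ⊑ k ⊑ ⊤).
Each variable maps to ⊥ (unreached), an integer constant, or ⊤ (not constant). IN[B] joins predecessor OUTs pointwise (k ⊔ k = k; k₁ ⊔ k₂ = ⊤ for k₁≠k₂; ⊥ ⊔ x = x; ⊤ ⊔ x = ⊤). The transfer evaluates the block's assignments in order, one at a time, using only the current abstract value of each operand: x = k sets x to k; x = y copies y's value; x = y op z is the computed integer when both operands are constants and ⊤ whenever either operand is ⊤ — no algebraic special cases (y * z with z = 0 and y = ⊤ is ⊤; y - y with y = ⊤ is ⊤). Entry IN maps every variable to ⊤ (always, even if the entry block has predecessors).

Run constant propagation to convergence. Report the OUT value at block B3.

Converged values:
  B0:   IN=(all ⊤)   OUT=(all ⊤)
  B1:   IN=(all ⊤)   OUT=(all ⊤)
  B2:   IN=(all ⊤)   OUT={e:-4; rest ⊤}
  B3:   IN=(all ⊤)   OUT={d:-2; rest ⊤}

Merge at B3: IN[B3] = OUT[B1] ⊔ OUT[B2] = {a: ⊤, b: ⊤, c: ⊤, d: ⊤, e: ⊤, f: ⊤}
Applying B3's transfer function to that IN value gives OUT[B3] (row B3 above).

Answer: {a: ⊤, b: ⊤, c: ⊤, d: -2, e: ⊤, f: ⊤}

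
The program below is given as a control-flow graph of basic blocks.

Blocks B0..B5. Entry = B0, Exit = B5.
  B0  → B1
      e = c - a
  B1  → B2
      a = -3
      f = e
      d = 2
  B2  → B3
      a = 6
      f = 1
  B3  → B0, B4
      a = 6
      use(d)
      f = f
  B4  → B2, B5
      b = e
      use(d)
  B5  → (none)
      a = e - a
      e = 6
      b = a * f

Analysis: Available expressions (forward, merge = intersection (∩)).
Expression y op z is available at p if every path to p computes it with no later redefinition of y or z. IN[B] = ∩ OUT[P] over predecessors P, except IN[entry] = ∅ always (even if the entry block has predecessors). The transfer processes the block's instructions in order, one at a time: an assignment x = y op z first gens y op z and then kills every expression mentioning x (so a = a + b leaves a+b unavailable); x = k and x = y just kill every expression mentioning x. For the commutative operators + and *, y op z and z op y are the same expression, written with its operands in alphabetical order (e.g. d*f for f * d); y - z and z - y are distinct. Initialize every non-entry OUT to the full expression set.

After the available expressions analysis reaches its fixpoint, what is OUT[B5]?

Fixpoint table:
  B0: | IN={} | OUT={c-a}
  B1: | IN={c-a} | OUT={}
  B2: | IN={} | OUT={}
  B3: | IN={} | OUT={}
  B4: | IN={} | OUT={}
  B5: | IN={} | OUT={a*f}

Merge at B5: IN[B5] = OUT[B4] = {}
Applying B5's transfer function to that IN value gives OUT[B5] (row B5 above).

Answer: {a*f}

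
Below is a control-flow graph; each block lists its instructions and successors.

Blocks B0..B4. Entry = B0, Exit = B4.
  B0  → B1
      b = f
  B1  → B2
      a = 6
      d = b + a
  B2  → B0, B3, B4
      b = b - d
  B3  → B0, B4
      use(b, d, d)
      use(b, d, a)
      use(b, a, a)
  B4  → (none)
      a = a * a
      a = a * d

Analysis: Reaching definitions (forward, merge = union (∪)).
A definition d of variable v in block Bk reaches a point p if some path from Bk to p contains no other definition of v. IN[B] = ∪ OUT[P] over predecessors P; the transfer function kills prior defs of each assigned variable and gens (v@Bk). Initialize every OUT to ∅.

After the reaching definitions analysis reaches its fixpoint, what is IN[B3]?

Per-block solution:
  B0: | IN={a@B1, b@B2, d@B1} | OUT={a@B1, b@B0, d@B1}
  B1: | IN={a@B1, b@B0, d@B1} | OUT={a@B1, b@B0, d@B1}
  B2: | IN={a@B1, b@B0, d@B1} | OUT={a@B1, b@B2, d@B1}
  B3: | IN={a@B1, b@B2, d@B1} | OUT={a@B1, b@B2, d@B1}
  B4: | IN={a@B1, b@B2, d@B1} | OUT={a@B4, b@B2, d@B1}

Merge at B3: IN[B3] = OUT[B2] = {a@B1, b@B2, d@B1}

Answer: {a@B1, b@B2, d@B1}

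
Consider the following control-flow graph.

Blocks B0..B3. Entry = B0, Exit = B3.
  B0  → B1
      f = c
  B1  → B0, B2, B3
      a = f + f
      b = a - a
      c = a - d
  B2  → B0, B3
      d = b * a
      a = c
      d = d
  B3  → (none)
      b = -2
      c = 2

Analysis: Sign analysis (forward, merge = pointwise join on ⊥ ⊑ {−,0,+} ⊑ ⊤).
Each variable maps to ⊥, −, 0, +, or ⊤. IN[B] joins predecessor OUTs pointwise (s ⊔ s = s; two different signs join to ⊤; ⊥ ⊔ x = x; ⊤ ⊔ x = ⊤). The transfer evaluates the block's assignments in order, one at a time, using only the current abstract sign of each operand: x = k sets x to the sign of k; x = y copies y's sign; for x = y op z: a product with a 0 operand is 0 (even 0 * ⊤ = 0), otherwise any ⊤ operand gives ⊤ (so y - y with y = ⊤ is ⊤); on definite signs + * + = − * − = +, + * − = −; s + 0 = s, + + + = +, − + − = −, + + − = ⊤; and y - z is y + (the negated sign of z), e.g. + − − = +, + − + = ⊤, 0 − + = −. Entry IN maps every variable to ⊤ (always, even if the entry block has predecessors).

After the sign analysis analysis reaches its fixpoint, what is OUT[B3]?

Answer: {a: ⊤, b: -, c: +, d: ⊤, e: ⊤, f: ⊤}

Trace:
Per-block solution:
  B0: | IN=(all ⊤) | OUT=(all ⊤)
  B1: | IN=(all ⊤) | OUT=(all ⊤)
  B2: | IN=(all ⊤) | OUT=(all ⊤)
  B3: | IN=(all ⊤) | OUT={b:-, c:+; rest ⊤}

Merge at B3: IN[B3] = OUT[B1] ⊔ OUT[B2] = {a: ⊤, b: ⊤, c: ⊤, d: ⊤, e: ⊤, f: ⊤}
Applying B3's transfer function to that IN value gives OUT[B3] (row B3 above).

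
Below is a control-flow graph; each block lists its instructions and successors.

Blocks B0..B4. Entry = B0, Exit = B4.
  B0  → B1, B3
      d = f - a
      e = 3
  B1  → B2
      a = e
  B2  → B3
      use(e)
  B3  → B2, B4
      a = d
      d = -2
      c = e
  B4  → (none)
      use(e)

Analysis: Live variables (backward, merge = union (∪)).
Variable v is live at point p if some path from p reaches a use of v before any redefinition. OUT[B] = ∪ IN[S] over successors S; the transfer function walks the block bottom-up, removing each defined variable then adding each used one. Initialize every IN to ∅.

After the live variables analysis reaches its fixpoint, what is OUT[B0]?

Answer: {d, e}

Derivation:
Fixpoint table:
  B0:   IN={a, f}   OUT={d, e}
  B1:   IN={d, e}   OUT={d, e}
  B2:   IN={d, e}   OUT={d, e}
  B3:   IN={d, e}   OUT={d, e}
  B4:   IN={e}   OUT={}

Merge at B0: OUT[B0] = IN[B1] ⊔ IN[B3] = {d, e}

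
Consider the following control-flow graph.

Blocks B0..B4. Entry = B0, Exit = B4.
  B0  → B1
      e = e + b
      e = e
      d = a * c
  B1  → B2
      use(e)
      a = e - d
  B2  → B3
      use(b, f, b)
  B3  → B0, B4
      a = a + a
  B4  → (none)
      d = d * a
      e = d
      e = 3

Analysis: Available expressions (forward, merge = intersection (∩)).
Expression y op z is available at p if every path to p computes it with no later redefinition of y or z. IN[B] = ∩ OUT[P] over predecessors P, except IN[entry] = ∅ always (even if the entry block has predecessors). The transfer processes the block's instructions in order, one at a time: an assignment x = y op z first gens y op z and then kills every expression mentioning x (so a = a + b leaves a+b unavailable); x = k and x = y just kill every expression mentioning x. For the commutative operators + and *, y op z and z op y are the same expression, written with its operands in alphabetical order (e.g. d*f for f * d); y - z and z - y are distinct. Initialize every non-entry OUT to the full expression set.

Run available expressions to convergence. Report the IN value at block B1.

Converged values:
  B0:   IN={}   OUT={a*c}
  B1:   IN={a*c}   OUT={e-d}
  B2:   IN={e-d}   OUT={e-d}
  B3:   IN={e-d}   OUT={e-d}
  B4:   IN={e-d}   OUT={}

Merge at B1: IN[B1] = OUT[B0] = {a*c}

Answer: {a*c}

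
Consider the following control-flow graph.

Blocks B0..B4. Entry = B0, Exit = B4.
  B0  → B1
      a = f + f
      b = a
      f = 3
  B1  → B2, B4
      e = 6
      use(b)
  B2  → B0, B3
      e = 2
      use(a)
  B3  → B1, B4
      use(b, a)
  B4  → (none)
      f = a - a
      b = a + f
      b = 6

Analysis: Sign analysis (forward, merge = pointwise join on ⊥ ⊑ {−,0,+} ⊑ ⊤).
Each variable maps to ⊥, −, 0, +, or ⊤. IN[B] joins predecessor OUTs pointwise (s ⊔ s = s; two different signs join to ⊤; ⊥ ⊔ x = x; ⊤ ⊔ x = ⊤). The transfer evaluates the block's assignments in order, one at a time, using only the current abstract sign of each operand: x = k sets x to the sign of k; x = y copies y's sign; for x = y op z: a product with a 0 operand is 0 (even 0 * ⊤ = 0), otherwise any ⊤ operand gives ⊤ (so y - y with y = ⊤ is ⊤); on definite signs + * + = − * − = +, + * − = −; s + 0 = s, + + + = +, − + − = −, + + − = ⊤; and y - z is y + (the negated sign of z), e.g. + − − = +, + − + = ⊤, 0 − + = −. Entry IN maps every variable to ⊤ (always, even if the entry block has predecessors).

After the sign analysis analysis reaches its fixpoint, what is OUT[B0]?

Fixpoint table:
  B0:  IN=(all ⊤)  OUT={f:+; rest ⊤}
  B1:  IN={f:+; rest ⊤}  OUT={e:+, f:+; rest ⊤}
  B2:  IN={e:+, f:+; rest ⊤}  OUT={e:+, f:+; rest ⊤}
  B3:  IN={e:+, f:+; rest ⊤}  OUT={e:+, f:+; rest ⊤}
  B4:  IN={e:+, f:+; rest ⊤}  OUT={b:+, e:+; rest ⊤}

Merge at B0 (entry node, so the boundary value (all ⊤) is joined with the incoming edge(s)): IN[B0] = (all ⊤) ⊔ OUT[B2] = {a: ⊤, b: ⊤, c: ⊤, d: ⊤, e: ⊤, f: ⊤}
Applying B0's transfer function to that IN value gives OUT[B0] (row B0 above).

Answer: {a: ⊤, b: ⊤, c: ⊤, d: ⊤, e: ⊤, f: +}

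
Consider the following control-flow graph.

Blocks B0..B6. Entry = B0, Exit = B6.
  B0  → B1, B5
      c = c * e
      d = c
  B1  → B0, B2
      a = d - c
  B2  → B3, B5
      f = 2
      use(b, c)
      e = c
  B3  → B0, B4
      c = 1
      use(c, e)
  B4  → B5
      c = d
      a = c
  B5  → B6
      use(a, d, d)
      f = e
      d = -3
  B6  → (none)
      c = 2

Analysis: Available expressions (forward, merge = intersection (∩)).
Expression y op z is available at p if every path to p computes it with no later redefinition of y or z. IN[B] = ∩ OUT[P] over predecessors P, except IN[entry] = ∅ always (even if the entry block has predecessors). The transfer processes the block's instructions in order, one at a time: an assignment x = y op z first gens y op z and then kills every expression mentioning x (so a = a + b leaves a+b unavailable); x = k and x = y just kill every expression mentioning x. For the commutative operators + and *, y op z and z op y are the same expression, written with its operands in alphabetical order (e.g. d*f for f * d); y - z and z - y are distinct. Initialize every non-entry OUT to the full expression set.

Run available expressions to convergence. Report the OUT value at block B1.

Answer: {d-c}

Trace:
Fixpoint table:
  B0:  IN={}  OUT={}
  B1:  IN={}  OUT={d-c}
  B2:  IN={d-c}  OUT={d-c}
  B3:  IN={d-c}  OUT={}
  B4:  IN={}  OUT={}
  B5:  IN={}  OUT={}
  B6:  IN={}  OUT={}

Merge at B1: IN[B1] = OUT[B0] = {}
Applying B1's transfer function to that IN value gives OUT[B1] (row B1 above).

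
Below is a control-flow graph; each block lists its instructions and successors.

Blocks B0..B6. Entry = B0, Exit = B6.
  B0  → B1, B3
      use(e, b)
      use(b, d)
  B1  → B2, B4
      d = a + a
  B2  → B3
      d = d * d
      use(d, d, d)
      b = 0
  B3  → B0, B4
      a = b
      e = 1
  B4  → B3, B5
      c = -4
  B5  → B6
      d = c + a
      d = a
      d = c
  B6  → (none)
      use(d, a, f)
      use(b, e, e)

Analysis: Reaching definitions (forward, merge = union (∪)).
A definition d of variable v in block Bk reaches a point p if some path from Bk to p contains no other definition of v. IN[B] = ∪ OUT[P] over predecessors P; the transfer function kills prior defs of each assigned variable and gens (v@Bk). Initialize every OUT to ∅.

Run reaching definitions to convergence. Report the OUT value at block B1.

Answer: {a@B3, b@B2, c@B4, d@B1, e@B3}

Working:
Converged values:
  B0:  IN={a@B3, b@B2, c@B4, d@B1, d@B2, e@B3}  OUT={a@B3, b@B2, c@B4, d@B1, d@B2, e@B3}
  B1:  IN={a@B3, b@B2, c@B4, d@B1, d@B2, e@B3}  OUT={a@B3, b@B2, c@B4, d@B1, e@B3}
  B2:  IN={a@B3, b@B2, c@B4, d@B1, e@B3}  OUT={a@B3, b@B2, c@B4, d@B2, e@B3}
  B3:  IN={a@B3, b@B2, c@B4, d@B1, d@B2, e@B3}  OUT={a@B3, b@B2, c@B4, d@B1, d@B2, e@B3}
  B4:  IN={a@B3, b@B2, c@B4, d@B1, d@B2, e@B3}  OUT={a@B3, b@B2, c@B4, d@B1, d@B2, e@B3}
  B5:  IN={a@B3, b@B2, c@B4, d@B1, d@B2, e@B3}  OUT={a@B3, b@B2, c@B4, d@B5, e@B3}
  B6:  IN={a@B3, b@B2, c@B4, d@B5, e@B3}  OUT={a@B3, b@B2, c@B4, d@B5, e@B3}

Merge at B1: IN[B1] = OUT[B0] = {a@B3, b@B2, c@B4, d@B1, d@B2, e@B3}
Applying B1's transfer function to that IN value gives OUT[B1] (row B1 above).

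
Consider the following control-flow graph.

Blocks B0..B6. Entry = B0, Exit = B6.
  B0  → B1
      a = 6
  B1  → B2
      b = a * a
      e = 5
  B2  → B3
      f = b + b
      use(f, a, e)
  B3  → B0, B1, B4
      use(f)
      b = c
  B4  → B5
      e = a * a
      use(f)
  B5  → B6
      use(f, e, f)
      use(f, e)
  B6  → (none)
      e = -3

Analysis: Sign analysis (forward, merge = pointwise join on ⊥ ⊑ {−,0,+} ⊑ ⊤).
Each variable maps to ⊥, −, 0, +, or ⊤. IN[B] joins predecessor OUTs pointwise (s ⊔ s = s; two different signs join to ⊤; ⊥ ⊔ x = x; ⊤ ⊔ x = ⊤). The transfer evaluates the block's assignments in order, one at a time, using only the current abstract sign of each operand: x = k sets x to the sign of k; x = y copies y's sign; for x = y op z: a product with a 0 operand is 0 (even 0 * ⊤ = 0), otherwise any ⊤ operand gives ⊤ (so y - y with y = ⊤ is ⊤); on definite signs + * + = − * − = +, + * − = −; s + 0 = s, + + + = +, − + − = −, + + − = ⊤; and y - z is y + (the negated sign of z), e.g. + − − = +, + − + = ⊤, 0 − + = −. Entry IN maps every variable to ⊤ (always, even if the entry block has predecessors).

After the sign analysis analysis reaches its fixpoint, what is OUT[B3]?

Fixpoint table:
  B0:  IN=(all ⊤)  OUT={a:+; rest ⊤}
  B1:  IN={a:+; rest ⊤}  OUT={a:+, b:+, e:+; rest ⊤}
  B2:  IN={a:+, b:+, e:+; rest ⊤}  OUT={a:+, b:+, e:+, f:+; rest ⊤}
  B3:  IN={a:+, b:+, e:+, f:+; rest ⊤}  OUT={a:+, e:+, f:+; rest ⊤}
  B4:  IN={a:+, e:+, f:+; rest ⊤}  OUT={a:+, e:+, f:+; rest ⊤}
  B5:  IN={a:+, e:+, f:+; rest ⊤}  OUT={a:+, e:+, f:+; rest ⊤}
  B6:  IN={a:+, e:+, f:+; rest ⊤}  OUT={a:+, e:-, f:+; rest ⊤}

Merge at B3: IN[B3] = OUT[B2] = {a: +, b: +, c: ⊤, d: ⊤, e: +, f: +}
Applying B3's transfer function to that IN value gives OUT[B3] (row B3 above).

Answer: {a: +, b: ⊤, c: ⊤, d: ⊤, e: +, f: +}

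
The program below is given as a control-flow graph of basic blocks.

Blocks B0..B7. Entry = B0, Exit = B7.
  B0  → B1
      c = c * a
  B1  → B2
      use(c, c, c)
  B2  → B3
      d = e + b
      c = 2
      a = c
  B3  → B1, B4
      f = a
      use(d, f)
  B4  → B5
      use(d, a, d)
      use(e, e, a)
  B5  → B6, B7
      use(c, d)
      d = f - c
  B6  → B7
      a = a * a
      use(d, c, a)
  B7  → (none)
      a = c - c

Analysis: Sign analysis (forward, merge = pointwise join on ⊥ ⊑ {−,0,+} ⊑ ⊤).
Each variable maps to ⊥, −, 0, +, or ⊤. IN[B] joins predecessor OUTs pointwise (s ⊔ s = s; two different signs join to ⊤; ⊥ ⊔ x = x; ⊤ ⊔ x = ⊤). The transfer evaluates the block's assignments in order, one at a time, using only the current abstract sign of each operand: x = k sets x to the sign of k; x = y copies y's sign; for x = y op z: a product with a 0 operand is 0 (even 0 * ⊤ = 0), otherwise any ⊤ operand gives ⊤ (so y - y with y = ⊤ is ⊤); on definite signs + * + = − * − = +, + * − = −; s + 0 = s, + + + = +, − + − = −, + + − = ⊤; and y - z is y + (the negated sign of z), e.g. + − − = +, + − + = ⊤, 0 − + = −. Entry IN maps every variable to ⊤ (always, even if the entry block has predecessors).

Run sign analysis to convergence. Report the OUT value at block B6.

Answer: {a: +, b: ⊤, c: +, d: ⊤, e: ⊤, f: +}

Working:
Converged values:
  B0: | IN=(all ⊤) | OUT=(all ⊤)
  B1: | IN=(all ⊤) | OUT=(all ⊤)
  B2: | IN=(all ⊤) | OUT={a:+, c:+; rest ⊤}
  B3: | IN={a:+, c:+; rest ⊤} | OUT={a:+, c:+, f:+; rest ⊤}
  B4: | IN={a:+, c:+, f:+; rest ⊤} | OUT={a:+, c:+, f:+; rest ⊤}
  B5: | IN={a:+, c:+, f:+; rest ⊤} | OUT={a:+, c:+, f:+; rest ⊤}
  B6: | IN={a:+, c:+, f:+; rest ⊤} | OUT={a:+, c:+, f:+; rest ⊤}
  B7: | IN={a:+, c:+, f:+; rest ⊤} | OUT={c:+, f:+; rest ⊤}

Merge at B6: IN[B6] = OUT[B5] = {a: +, b: ⊤, c: +, d: ⊤, e: ⊤, f: +}
Applying B6's transfer function to that IN value gives OUT[B6] (row B6 above).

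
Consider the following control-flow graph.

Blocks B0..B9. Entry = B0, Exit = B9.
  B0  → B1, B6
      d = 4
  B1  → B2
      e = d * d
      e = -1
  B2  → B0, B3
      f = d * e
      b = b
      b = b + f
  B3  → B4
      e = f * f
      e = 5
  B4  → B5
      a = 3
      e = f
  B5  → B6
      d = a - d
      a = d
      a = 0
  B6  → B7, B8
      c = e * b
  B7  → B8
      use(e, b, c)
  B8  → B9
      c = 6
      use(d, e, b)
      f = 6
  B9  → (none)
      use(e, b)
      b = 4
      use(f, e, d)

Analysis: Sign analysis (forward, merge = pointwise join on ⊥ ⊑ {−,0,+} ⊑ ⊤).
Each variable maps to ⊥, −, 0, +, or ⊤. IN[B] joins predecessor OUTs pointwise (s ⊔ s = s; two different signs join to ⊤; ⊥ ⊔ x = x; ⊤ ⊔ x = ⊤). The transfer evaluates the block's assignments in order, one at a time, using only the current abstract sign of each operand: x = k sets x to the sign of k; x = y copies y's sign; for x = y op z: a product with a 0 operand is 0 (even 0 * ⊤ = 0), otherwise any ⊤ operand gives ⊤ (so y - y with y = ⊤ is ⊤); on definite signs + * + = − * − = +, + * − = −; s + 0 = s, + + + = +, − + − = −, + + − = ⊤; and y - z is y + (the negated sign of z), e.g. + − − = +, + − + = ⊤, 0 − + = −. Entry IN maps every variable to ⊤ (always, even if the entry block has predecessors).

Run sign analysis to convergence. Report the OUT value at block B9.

Answer: {a: ⊤, b: +, c: +, d: ⊤, e: ⊤, f: +}

Working:
Per-block solution:
  B0:  IN=(all ⊤)  OUT={d:+; rest ⊤}
  B1:  IN={d:+; rest ⊤}  OUT={d:+, e:-; rest ⊤}
  B2:  IN={d:+, e:-; rest ⊤}  OUT={d:+, e:-, f:-; rest ⊤}
  B3:  IN={d:+, e:-, f:-; rest ⊤}  OUT={d:+, e:+, f:-; rest ⊤}
  B4:  IN={d:+, e:+, f:-; rest ⊤}  OUT={a:+, d:+, e:-, f:-; rest ⊤}
  B5:  IN={a:+, d:+, e:-, f:-; rest ⊤}  OUT={a:0, e:-, f:-; rest ⊤}
  B6:  IN=(all ⊤)  OUT=(all ⊤)
  B7:  IN=(all ⊤)  OUT=(all ⊤)
  B8:  IN=(all ⊤)  OUT={c:+, f:+; rest ⊤}
  B9:  IN={c:+, f:+; rest ⊤}  OUT={b:+, c:+, f:+; rest ⊤}

Merge at B9: IN[B9] = OUT[B8] = {a: ⊤, b: ⊤, c: +, d: ⊤, e: ⊤, f: +}
Applying B9's transfer function to that IN value gives OUT[B9] (row B9 above).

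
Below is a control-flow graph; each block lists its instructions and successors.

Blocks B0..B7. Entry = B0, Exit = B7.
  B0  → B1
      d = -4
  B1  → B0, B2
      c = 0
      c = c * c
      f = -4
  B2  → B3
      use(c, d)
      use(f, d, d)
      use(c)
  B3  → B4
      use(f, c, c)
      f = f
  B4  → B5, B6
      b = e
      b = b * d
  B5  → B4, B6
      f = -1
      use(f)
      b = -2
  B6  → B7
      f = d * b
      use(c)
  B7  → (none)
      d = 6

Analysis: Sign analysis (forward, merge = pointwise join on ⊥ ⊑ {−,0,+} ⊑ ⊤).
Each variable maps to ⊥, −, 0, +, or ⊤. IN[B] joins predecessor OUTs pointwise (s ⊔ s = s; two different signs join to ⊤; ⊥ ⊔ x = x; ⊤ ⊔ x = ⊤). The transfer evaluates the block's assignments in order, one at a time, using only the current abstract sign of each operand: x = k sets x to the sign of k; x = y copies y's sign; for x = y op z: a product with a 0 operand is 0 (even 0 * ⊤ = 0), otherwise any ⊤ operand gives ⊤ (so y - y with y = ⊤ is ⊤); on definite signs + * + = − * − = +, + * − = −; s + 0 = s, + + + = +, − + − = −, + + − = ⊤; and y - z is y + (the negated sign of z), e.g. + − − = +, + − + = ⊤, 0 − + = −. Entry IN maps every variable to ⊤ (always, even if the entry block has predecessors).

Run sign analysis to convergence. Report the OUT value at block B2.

Fixpoint table:
  B0:   IN=(all ⊤)   OUT={d:-; rest ⊤}
  B1:   IN={d:-; rest ⊤}   OUT={c:0, d:-, f:-; rest ⊤}
  B2:   IN={c:0, d:-, f:-; rest ⊤}   OUT={c:0, d:-, f:-; rest ⊤}
  B3:   IN={c:0, d:-, f:-; rest ⊤}   OUT={c:0, d:-, f:-; rest ⊤}
  B4:   IN={c:0, d:-, f:-; rest ⊤}   OUT={c:0, d:-, f:-; rest ⊤}
  B5:   IN={c:0, d:-, f:-; rest ⊤}   OUT={b:-, c:0, d:-, f:-; rest ⊤}
  B6:   IN={c:0, d:-, f:-; rest ⊤}   OUT={c:0, d:-; rest ⊤}
  B7:   IN={c:0, d:-; rest ⊤}   OUT={c:0, d:+; rest ⊤}

Merge at B2: IN[B2] = OUT[B1] = {a: ⊤, b: ⊤, c: 0, d: -, e: ⊤, f: -}
Applying B2's transfer function to that IN value gives OUT[B2] (row B2 above).

Answer: {a: ⊤, b: ⊤, c: 0, d: -, e: ⊤, f: -}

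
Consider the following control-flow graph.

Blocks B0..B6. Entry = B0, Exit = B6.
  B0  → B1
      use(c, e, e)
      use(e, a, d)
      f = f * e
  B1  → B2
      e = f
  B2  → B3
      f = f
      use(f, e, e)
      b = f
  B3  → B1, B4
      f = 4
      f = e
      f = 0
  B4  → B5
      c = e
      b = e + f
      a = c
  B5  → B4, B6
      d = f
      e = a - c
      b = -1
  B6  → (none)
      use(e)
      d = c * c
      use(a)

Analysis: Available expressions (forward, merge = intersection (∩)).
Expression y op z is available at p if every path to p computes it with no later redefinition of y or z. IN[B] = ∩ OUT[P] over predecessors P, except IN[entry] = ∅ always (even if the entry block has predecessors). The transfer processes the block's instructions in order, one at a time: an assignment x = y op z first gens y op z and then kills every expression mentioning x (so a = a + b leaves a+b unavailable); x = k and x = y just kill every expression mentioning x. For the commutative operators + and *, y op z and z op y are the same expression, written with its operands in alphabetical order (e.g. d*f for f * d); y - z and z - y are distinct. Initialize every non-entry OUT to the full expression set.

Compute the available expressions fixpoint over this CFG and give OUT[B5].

Fixpoint table:
  B0: | IN={} | OUT={}
  B1: | IN={} | OUT={}
  B2: | IN={} | OUT={}
  B3: | IN={} | OUT={}
  B4: | IN={} | OUT={e+f}
  B5: | IN={e+f} | OUT={a-c}
  B6: | IN={a-c} | OUT={a-c, c*c}

Merge at B5: IN[B5] = OUT[B4] = {e+f}
Applying B5's transfer function to that IN value gives OUT[B5] (row B5 above).

Answer: {a-c}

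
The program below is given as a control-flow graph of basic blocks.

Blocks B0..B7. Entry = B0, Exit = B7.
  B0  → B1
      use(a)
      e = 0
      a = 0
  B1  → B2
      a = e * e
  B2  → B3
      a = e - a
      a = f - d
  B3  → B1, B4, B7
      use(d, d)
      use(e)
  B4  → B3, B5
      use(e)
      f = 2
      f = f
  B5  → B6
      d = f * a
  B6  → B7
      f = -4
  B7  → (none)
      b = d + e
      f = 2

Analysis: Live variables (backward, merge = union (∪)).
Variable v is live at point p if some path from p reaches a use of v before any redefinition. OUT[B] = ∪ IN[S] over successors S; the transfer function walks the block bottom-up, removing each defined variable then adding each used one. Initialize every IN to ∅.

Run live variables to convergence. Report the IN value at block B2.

Per-block solution:
  B0: | IN={a, d, f} | OUT={d, e, f}
  B1: | IN={d, e, f} | OUT={a, d, e, f}
  B2: | IN={a, d, e, f} | OUT={a, d, e, f}
  B3: | IN={a, d, e, f} | OUT={a, d, e, f}
  B4: | IN={a, d, e} | OUT={a, d, e, f}
  B5: | IN={a, e, f} | OUT={d, e}
  B6: | IN={d, e} | OUT={d, e}
  B7: | IN={d, e} | OUT={}

Merge at B2: OUT[B2] = IN[B3] = {a, d, e, f}
Applying B2's transfer function to that OUT value gives IN[B2] (row B2 above).

Answer: {a, d, e, f}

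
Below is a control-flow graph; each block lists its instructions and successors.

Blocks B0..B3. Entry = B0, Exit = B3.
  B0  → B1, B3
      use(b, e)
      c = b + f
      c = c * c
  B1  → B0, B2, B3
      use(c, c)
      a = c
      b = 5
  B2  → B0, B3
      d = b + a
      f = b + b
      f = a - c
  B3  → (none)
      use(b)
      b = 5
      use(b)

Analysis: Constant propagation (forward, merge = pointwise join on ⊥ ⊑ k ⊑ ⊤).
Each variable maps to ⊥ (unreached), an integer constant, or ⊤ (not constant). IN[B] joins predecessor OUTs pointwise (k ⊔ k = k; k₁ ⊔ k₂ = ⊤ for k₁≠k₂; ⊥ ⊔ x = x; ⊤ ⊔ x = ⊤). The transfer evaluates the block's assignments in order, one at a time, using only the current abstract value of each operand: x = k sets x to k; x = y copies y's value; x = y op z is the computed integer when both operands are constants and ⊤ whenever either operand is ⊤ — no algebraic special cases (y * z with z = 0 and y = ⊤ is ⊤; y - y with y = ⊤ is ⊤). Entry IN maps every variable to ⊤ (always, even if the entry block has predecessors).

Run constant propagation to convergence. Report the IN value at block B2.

Converged values:
  B0:  IN=(all ⊤)  OUT=(all ⊤)
  B1:  IN=(all ⊤)  OUT={b:5; rest ⊤}
  B2:  IN={b:5; rest ⊤}  OUT={b:5; rest ⊤}
  B3:  IN=(all ⊤)  OUT={b:5; rest ⊤}

Merge at B2: IN[B2] = OUT[B1] = {a: ⊤, b: 5, c: ⊤, d: ⊤, e: ⊤, f: ⊤}

Answer: {a: ⊤, b: 5, c: ⊤, d: ⊤, e: ⊤, f: ⊤}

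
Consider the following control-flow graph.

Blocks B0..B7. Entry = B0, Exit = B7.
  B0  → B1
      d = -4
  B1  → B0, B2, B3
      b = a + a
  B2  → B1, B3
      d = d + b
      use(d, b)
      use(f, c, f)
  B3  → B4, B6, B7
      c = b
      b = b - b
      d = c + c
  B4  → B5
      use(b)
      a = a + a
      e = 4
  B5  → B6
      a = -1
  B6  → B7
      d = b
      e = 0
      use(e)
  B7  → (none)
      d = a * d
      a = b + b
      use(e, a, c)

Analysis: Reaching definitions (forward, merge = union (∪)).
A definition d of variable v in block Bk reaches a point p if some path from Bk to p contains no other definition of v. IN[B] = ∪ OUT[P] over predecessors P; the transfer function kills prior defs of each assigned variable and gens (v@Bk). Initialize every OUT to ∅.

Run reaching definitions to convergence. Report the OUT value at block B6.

Answer: {a@B5, b@B3, c@B3, d@B6, e@B6}

Derivation:
Per-block solution:
  B0:   IN={b@B1, d@B0, d@B2}   OUT={b@B1, d@B0}
  B1:   IN={b@B1, d@B0, d@B2}   OUT={b@B1, d@B0, d@B2}
  B2:   IN={b@B1, d@B0, d@B2}   OUT={b@B1, d@B2}
  B3:   IN={b@B1, d@B0, d@B2}   OUT={b@B3, c@B3, d@B3}
  B4:   IN={b@B3, c@B3, d@B3}   OUT={a@B4, b@B3, c@B3, d@B3, e@B4}
  B5:   IN={a@B4, b@B3, c@B3, d@B3, e@B4}   OUT={a@B5, b@B3, c@B3, d@B3, e@B4}
  B6:   IN={a@B5, b@B3, c@B3, d@B3, e@B4}   OUT={a@B5, b@B3, c@B3, d@B6, e@B6}
  B7:   IN={a@B5, b@B3, c@B3, d@B3, d@B6, e@B6}   OUT={a@B7, b@B3, c@B3, d@B7, e@B6}

Merge at B6: IN[B6] = OUT[B3] ⊔ OUT[B5] = {a@B5, b@B3, c@B3, d@B3, e@B4}
Applying B6's transfer function to that IN value gives OUT[B6] (row B6 above).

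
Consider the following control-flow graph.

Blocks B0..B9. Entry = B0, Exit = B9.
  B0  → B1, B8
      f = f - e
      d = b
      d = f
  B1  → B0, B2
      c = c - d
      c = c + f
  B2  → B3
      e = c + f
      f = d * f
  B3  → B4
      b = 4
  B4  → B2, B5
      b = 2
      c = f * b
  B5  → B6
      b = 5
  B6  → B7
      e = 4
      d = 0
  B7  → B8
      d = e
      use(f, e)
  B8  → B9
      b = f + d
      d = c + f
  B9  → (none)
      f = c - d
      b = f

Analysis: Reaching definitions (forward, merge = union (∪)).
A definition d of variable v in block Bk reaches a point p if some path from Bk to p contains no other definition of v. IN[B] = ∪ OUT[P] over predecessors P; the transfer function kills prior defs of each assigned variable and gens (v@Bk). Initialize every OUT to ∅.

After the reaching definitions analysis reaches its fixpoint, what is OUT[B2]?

Converged values:
  B0:   IN={c@B1, d@B0, f@B0}   OUT={c@B1, d@B0, f@B0}
  B1:   IN={c@B1, d@B0, f@B0}   OUT={c@B1, d@B0, f@B0}
  B2:   IN={b@B4, c@B1, c@B4, d@B0, e@B2, f@B0, f@B2}   OUT={b@B4, c@B1, c@B4, d@B0, e@B2, f@B2}
  B3:   IN={b@B4, c@B1, c@B4, d@B0, e@B2, f@B2}   OUT={b@B3, c@B1, c@B4, d@B0, e@B2, f@B2}
  B4:   IN={b@B3, c@B1, c@B4, d@B0, e@B2, f@B2}   OUT={b@B4, c@B4, d@B0, e@B2, f@B2}
  B5:   IN={b@B4, c@B4, d@B0, e@B2, f@B2}   OUT={b@B5, c@B4, d@B0, e@B2, f@B2}
  B6:   IN={b@B5, c@B4, d@B0, e@B2, f@B2}   OUT={b@B5, c@B4, d@B6, e@B6, f@B2}
  B7:   IN={b@B5, c@B4, d@B6, e@B6, f@B2}   OUT={b@B5, c@B4, d@B7, e@B6, f@B2}
  B8:   IN={b@B5, c@B1, c@B4, d@B0, d@B7, e@B6, f@B0, f@B2}   OUT={b@B8, c@B1, c@B4, d@B8, e@B6, f@B0, f@B2}
  B9:   IN={b@B8, c@B1, c@B4, d@B8, e@B6, f@B0, f@B2}   OUT={b@B9, c@B1, c@B4, d@B8, e@B6, f@B9}

Merge at B2: IN[B2] = OUT[B1] ⊔ OUT[B4] = {b@B4, c@B1, c@B4, d@B0, e@B2, f@B0, f@B2}
Applying B2's transfer function to that IN value gives OUT[B2] (row B2 above).

Answer: {b@B4, c@B1, c@B4, d@B0, e@B2, f@B2}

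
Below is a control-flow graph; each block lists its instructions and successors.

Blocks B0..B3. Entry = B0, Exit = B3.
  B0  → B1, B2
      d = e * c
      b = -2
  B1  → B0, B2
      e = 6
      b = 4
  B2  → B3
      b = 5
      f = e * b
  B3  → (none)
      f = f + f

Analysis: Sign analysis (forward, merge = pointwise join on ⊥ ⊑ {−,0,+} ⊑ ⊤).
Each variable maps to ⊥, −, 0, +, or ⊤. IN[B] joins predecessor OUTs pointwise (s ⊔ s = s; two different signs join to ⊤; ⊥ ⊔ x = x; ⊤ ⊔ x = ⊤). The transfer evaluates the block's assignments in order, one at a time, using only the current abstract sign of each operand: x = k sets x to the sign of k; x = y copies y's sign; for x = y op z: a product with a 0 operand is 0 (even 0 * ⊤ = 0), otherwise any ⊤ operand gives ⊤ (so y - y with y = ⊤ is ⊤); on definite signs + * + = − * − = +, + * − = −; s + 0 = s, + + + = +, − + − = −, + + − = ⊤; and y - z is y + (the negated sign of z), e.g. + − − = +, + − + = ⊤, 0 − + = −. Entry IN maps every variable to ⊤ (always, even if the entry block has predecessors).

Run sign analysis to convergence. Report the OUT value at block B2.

Per-block solution:
  B0:   IN=(all ⊤)   OUT={b:-; rest ⊤}
  B1:   IN={b:-; rest ⊤}   OUT={b:+, e:+; rest ⊤}
  B2:   IN=(all ⊤)   OUT={b:+; rest ⊤}
  B3:   IN={b:+; rest ⊤}   OUT={b:+; rest ⊤}

Merge at B2: IN[B2] = OUT[B0] ⊔ OUT[B1] = {a: ⊤, b: ⊤, c: ⊤, d: ⊤, e: ⊤, f: ⊤}
Applying B2's transfer function to that IN value gives OUT[B2] (row B2 above).

Answer: {a: ⊤, b: +, c: ⊤, d: ⊤, e: ⊤, f: ⊤}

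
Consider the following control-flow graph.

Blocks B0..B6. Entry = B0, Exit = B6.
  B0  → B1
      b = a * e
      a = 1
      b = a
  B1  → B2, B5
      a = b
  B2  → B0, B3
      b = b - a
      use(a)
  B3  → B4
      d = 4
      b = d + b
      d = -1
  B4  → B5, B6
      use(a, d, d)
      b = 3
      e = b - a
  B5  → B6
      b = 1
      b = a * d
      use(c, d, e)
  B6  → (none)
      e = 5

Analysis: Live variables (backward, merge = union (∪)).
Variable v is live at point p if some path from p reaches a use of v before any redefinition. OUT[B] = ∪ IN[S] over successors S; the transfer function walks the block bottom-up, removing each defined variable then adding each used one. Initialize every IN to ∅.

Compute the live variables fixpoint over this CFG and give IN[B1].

Answer: {b, c, d, e}

Derivation:
Fixpoint table:
  B0:   IN={a, c, d, e}   OUT={b, c, d, e}
  B1:   IN={b, c, d, e}   OUT={a, b, c, d, e}
  B2:   IN={a, b, c, d, e}   OUT={a, b, c, d, e}
  B3:   IN={a, b, c}   OUT={a, c, d}
  B4:   IN={a, c, d}   OUT={a, c, d, e}
  B5:   IN={a, c, d, e}   OUT={}
  B6:   IN={}   OUT={}

Merge at B1: OUT[B1] = IN[B2] ⊔ IN[B5] = {a, b, c, d, e}
Applying B1's transfer function to that OUT value gives IN[B1] (row B1 above).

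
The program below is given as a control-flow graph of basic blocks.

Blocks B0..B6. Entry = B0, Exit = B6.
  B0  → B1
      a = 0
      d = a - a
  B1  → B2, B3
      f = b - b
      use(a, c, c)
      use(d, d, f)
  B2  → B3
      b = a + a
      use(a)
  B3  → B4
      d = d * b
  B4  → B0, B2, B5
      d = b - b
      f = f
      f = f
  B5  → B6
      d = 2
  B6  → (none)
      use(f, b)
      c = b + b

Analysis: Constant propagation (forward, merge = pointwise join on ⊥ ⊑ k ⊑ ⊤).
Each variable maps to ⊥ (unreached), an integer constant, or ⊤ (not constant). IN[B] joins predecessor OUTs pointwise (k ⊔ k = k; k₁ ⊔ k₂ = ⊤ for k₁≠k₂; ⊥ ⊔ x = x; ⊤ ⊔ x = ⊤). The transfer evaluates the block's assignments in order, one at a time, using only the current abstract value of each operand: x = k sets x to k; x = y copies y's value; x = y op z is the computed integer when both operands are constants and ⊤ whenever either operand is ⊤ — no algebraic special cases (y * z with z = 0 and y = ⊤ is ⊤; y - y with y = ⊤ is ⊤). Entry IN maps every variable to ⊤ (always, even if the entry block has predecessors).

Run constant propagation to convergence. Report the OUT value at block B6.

Answer: {a: 0, b: ⊤, c: ⊤, d: 2, e: ⊤, f: ⊤}

Trace:
Converged values:
  B0: | IN=(all ⊤) | OUT={a:0, d:0; rest ⊤}
  B1: | IN={a:0, d:0; rest ⊤} | OUT={a:0, d:0; rest ⊤}
  B2: | IN={a:0; rest ⊤} | OUT={a:0, b:0; rest ⊤}
  B3: | IN={a:0; rest ⊤} | OUT={a:0; rest ⊤}
  B4: | IN={a:0; rest ⊤} | OUT={a:0; rest ⊤}
  B5: | IN={a:0; rest ⊤} | OUT={a:0, d:2; rest ⊤}
  B6: | IN={a:0, d:2; rest ⊤} | OUT={a:0, d:2; rest ⊤}

Merge at B6: IN[B6] = OUT[B5] = {a: 0, b: ⊤, c: ⊤, d: 2, e: ⊤, f: ⊤}
Applying B6's transfer function to that IN value gives OUT[B6] (row B6 above).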